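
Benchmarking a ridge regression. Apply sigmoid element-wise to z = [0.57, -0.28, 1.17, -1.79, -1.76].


σ(0.57) = 1/(1+e^-0.57) = 0.6388
σ(-0.28) = 1/(1+e^0.28) = 0.4305
σ(1.17) = 1/(1+e^-1.17) = 0.7631
σ(-1.79) = 1/(1+e^1.79) = 0.1431
σ(-1.76) = 1/(1+e^1.76) = 0.1468
result = [0.6388, 0.4305, 0.7631, 0.1431, 0.1468]

[0.6388, 0.4305, 0.7631, 0.1431, 0.1468]


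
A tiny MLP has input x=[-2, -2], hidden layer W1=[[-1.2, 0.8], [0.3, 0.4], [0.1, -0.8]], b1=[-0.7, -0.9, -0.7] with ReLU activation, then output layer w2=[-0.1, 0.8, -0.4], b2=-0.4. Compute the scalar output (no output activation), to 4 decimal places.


z1[0] = (-1.2)·(-2) + (0.8)·(-2) - 0.7 = 0.1
z1[1] = (0.3)·(-2) + (0.4)·(-2) - 0.9 = -2.3
z1[2] = (0.1)·(-2) + (-0.8)·(-2) - 0.7 = 0.7
h = ReLU(z1) = [0.1, 0.0, 0.7]
output = (-0.1)·(0.1) + (0.8)·(0.0) + (-0.4)·(0.7) - 0.4 = -0.69

-0.69


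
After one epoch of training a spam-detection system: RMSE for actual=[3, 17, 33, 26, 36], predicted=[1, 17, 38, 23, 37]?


MSE = 39/5 = 7.8
RMSE = √(39/5) = 2.7928

2.7928


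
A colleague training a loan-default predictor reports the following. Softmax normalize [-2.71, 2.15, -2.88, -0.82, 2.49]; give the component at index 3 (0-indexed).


Exponentials: e^-2.71=0.0665, e^2.15=8.5849, e^-2.88=0.0561, e^-0.82=0.4404, e^2.49=12.0613
Sum = 21.2092
Softmax = [0.0031, 0.4048, 0.0026, 0.0208, 0.5687]
p[3] = 0.4404/21.2092 = 0.0208

0.0208


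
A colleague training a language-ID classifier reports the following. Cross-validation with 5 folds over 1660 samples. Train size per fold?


Fold size = 1660/5 = 332
Training per fold = 1660 - 332 = 1328

1328


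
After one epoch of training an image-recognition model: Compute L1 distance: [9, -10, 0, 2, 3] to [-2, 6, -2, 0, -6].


d = |9+ 2| + |-10-6| + |0+ 2| + |2-0| + |3+ 6|
  = 11 + 16 + 2 + 2 + 9
  = 40

40


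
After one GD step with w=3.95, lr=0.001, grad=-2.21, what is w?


w_new = w - α·∇
= 3.95 - 0.001·-2.21
= 3.95 + 0.00221
= 3.95221

3.95221


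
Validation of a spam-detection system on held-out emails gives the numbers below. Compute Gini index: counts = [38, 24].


Probabilities: [38/62, 24/62] ≈ [0.6129, 0.3871]
Σpᵢ² = (1444 + 576)/62² = 2020/3844
Gini = 1 - Σpᵢ² = 1 - 2020/3844 = 0.4745

0.4745


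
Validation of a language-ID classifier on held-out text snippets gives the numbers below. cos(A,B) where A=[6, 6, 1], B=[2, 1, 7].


A·B = 6·2 + 6·1 + 1·7 = 25
‖A‖ = √73 = 8.544, ‖B‖ = √54 = 7.3485
cos = 25/(√73·√54) = 25/√3942 = 0.3982

0.3982


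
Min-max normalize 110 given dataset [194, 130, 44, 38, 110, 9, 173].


min=9, max=194
(110-9)/(194-9) = 101/185 = 0.5459

0.5459


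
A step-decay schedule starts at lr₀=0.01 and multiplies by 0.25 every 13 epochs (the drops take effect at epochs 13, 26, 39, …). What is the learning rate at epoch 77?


n_drops = ⌊77/13⌋ = 5
lr = 0.01·0.25^5 = 0.01·0.0009765625 = 0.000009765625

0.000009765625


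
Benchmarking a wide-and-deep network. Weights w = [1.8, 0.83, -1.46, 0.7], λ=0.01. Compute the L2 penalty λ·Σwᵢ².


‖w‖₂² = (1.8)² + (0.83)² + (-1.46)² + (0.7)²
     = 3.24 + 0.6889 + 2.1316 + 0.49
     = 6.5505
λ·‖w‖₂² = 0.01·6.5505 = 0.065505

0.065505


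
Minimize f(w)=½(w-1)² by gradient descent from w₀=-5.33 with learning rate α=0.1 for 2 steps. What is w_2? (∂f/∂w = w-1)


step 1: grad = -5.33-1 = -6.33; w = -5.33 - 0.1·(-6.33) = -4.697
step 2: grad = -4.697-1 = -5.697; w = -4.697 - 0.1·(-5.697) = -4.1273

-4.1273


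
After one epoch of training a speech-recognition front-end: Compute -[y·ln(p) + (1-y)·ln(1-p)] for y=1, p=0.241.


BCE = -[y·ln(p) + (1-y)·ln(1-p)]
= -1·ln(0.241) - 0
= -ln(0.241) = 1.423

1.423


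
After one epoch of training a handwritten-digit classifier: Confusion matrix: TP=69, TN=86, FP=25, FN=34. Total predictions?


Total = TP + TN + FP + FN
= 69 + 86 + 25 + 34
= 214
(Predicted positive: 94, predicted negative: 120)

214


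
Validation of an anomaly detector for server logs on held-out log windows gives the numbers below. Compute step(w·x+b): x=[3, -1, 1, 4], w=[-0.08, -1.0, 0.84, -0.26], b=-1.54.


z = (3)·(-0.08) + (-1)·(-1.0) + (1)·(0.84) + (4)·(-0.26) - 1.54
  = -0.98
step(z) = 0 (z<0)

0


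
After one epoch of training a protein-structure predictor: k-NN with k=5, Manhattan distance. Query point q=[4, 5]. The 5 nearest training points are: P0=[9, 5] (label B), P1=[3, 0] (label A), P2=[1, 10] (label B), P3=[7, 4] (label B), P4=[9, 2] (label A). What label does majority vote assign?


d(q,P0) = 5  (label B)
d(q,P1) = 6  (label A)
d(q,P2) = 8  (label B)
d(q,P3) = 4  (label B)
d(q,P4) = 8  (label A)
Votes: A=2, B=3
Majority → B

B


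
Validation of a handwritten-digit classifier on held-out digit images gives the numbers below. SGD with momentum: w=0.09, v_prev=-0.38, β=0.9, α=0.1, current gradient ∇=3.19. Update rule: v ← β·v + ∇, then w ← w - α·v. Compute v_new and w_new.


v_new = 0.9·-0.38 + 3.19 = -0.342 + 3.19 = 2.848
w_new = 0.09 - 0.1·2.848 = 0.09 - 0.2848 = -0.1948

v_new=2.848, w_new=-0.1948


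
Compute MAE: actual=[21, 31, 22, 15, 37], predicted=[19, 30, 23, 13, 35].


Absolute errors: |21-19|=2, |31-30|=1, |22-23|=1, |15-13|=2, |37-35|=2
Sum = 8
MAE = 8/5 = 8/5

8/5


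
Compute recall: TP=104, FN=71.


Recall = TP/(TP+FN)
= 104/(104+71)
= 104/175 = 59.43%

59.43%


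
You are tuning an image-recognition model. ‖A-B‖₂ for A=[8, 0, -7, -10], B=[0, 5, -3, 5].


d = √((8-0)² + (0-5)² + (-7+ 3)² + (-10-5)²)
  = √(64 + 25 + 16 + 225)
  = √330 = 18.1659

18.1659


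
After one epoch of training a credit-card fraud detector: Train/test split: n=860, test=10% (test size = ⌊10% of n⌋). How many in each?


Test = ⌊860·10/100⌋ = 86
Train = 860 - 86 = 774

Train: 774, Test: 86


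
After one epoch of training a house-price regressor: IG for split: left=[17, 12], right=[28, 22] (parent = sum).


Parent = [45, 34], H_parent = 0.986
H_left = 0.9784 (n=29), H_right = 0.9896 (n=50)
H_children = (29/79)·0.9784 + (50/79)·0.9896 = 0.9855
IG = 0.986 - 0.9855 = 0.0005

0.0005


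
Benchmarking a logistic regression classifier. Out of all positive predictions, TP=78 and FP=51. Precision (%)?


Precision = TP/(TP+FP)
= 78/(78+51)
= 78/129 = 60.47%

60.47%


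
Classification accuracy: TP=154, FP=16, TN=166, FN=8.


Accuracy = (TP+TN)/(TP+TN+FP+FN)
= (154+166)/(344)
= 320/344 = 93.02%

93.02%


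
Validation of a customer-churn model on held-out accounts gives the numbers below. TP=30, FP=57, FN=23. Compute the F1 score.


Precision = 30/87 = 0.3448
Recall = 30/53 = 0.566
F1 = 2·P·R/(P+R) = 2·TP/(2·TP+FP+FN) = 60/(60+57+23) = 60/140 = 0.4286

0.4286


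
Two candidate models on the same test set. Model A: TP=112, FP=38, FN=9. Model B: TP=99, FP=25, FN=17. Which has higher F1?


Model A: P=112/150=0.7467, R=112/121=0.9256, F1=2PR/(P+R)=2TP/(2TP+FP+FN)=224/271=0.8266
Model B: P=99/124=0.7984, R=99/116=0.8534, F1=2PR/(P+R)=2TP/(2TP+FP+FN)=198/240=0.825
0.8266 > 0.825 → Model A

Model A


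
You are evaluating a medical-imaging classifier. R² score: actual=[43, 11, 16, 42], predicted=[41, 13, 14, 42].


ȳ = 28
SS_res = Σ(y-ŷ)² = 12
SS_tot = Σ(y-ȳ)² = 854
R² = 1 - SS_res/SS_tot = 1 - 0.0141 = 0.9859

0.9859


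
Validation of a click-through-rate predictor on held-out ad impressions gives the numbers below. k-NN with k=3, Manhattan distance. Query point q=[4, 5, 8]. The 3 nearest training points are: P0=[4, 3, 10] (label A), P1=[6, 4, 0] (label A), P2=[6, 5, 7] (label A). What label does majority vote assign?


d(q,P0) = 4  (label A)
d(q,P1) = 11  (label A)
d(q,P2) = 3  (label A)
Votes: A=3, B=0
Majority → A

A


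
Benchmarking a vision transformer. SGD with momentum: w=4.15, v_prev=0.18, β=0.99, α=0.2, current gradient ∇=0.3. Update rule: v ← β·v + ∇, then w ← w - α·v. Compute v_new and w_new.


v_new = 0.99·0.18 + 0.3 = 0.1782 + 0.3 = 0.4782
w_new = 4.15 - 0.2·0.4782 = 4.15 - 0.09564 = 4.05436

v_new=0.4782, w_new=4.05436


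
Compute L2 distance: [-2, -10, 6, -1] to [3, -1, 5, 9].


d = √((-2-3)² + (-10+ 1)² + (6-5)² + (-1-9)²)
  = √(25 + 81 + 1 + 100)
  = √207 = 14.3875

14.3875


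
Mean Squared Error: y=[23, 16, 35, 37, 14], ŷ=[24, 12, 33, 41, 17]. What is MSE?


Squared errors: (23-24)²=1, (16-12)²=16, (35-33)²=4, (37-41)²=16, (14-17)²=9
Sum = 46
MSE = 46/5 = 46/5

46/5


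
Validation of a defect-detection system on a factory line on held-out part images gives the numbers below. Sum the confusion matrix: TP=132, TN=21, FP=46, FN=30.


Total = TP + TN + FP + FN
= 132 + 21 + 46 + 30
= 229
(Predicted positive: 178, predicted negative: 51)

229


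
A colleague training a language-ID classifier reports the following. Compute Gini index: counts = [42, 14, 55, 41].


Probabilities: [42/152, 14/152, 55/152, 41/152] ≈ [0.2763, 0.0921, 0.3618, 0.2697]
Σpᵢ² = (1764 + 196 + 3025 + 1681)/152² = 6666/23104
Gini = 1 - Σpᵢ² = 1 - 6666/23104 = 0.7115

0.7115


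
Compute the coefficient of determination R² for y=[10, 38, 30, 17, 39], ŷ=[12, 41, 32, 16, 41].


ȳ = 26.8
SS_res = Σ(y-ŷ)² = 22
SS_tot = Σ(y-ȳ)² = 662.8
R² = 1 - SS_res/SS_tot = 1 - 0.0332 = 0.9668

0.9668


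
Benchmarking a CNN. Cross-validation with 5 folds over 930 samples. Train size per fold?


Fold size = 930/5 = 186
Training per fold = 930 - 186 = 744

744


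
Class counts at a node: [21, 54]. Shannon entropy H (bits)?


Probabilities: [21/75, 54/75] ≈ [0.28, 0.72]
H = -((21/75)·log₂(21/75) + (54/75)·log₂(54/75))
  = 0.8555 bits

0.8555 bits


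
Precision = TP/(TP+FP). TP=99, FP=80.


Precision = TP/(TP+FP)
= 99/(99+80)
= 99/179 = 55.31%

55.31%


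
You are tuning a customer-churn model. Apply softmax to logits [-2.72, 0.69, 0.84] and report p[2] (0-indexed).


Exponentials: e^-2.72=0.0659, e^0.69=1.9937, e^0.84=2.3164
Sum = 4.376
Softmax = [0.0151, 0.4556, 0.5293]
p[2] = 2.3164/4.376 = 0.5293

0.5293


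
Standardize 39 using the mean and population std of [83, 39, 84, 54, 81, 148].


μ = 81.5, σ = 34.1406
z = (39 - 81.5)/34.1406 = -1.2449

-1.2449


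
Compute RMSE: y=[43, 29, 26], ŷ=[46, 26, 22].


MSE = 34/3 = 11.3333
RMSE = √(34/3) = 3.3665

3.3665


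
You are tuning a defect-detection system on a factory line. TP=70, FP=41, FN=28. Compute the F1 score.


Precision = 70/111 = 0.6306
Recall = 70/98 = 0.7143
F1 = 2·P·R/(P+R) = 2·TP/(2·TP+FP+FN) = 140/(140+41+28) = 140/209 = 0.6699

0.6699


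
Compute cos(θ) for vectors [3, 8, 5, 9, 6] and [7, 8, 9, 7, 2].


A·B = 3·7 + 8·8 + 5·9 + 9·7 + 6·2 = 205
‖A‖ = √215 = 14.6629, ‖B‖ = √247 = 15.7162
cos = 205/(√215·√247) = 205/√53105 = 0.8896

0.8896


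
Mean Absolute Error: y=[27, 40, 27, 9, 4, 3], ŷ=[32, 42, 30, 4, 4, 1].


Absolute errors: |27-32|=5, |40-42|=2, |27-30|=3, |9-4|=5, |4-4|=0, |3-1|=2
Sum = 17
MAE = 17/6 = 17/6

17/6


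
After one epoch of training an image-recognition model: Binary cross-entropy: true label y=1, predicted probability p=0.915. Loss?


BCE = -[y·ln(p) + (1-y)·ln(1-p)]
= -1·ln(0.915) - 0
= -ln(0.915) = 0.0888

0.0888


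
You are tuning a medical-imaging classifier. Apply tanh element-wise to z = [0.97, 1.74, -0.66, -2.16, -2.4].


tanh(0.97) = 0.7487
tanh(1.74) = 0.9402
tanh(-0.66) = -0.5784
tanh(-2.16) = -0.9737
tanh(-2.4) = -0.9837
result = [0.7487, 0.9402, -0.5784, -0.9737, -0.9837]

[0.7487, 0.9402, -0.5784, -0.9737, -0.9837]


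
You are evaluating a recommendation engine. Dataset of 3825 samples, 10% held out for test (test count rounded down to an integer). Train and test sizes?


Test = ⌊3825·10/100⌋ = 382
Train = 3825 - 382 = 3443

Train: 3443, Test: 382


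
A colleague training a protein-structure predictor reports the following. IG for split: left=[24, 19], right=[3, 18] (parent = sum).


Parent = [27, 37], H_parent = 0.9823
H_left = 0.9902 (n=43), H_right = 0.5917 (n=21)
H_children = (43/64)·0.9902 + (21/64)·0.5917 = 0.8594
IG = 0.9823 - 0.8594 = 0.1229

0.1229


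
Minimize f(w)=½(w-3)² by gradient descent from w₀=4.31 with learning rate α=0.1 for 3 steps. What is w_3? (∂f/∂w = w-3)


step 1: grad = 4.31-3 = 1.31; w = 4.31 - 0.1·(1.31) = 4.179
step 2: grad = 4.179-3 = 1.179; w = 4.179 - 0.1·(1.179) = 4.0611
step 3: grad = 4.0611-3 = 1.0611; w = 4.0611 - 0.1·(1.0611) = 3.95499

3.95499


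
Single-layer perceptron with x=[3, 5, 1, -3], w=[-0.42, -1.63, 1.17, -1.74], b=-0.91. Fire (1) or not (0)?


z = (3)·(-0.42) + (5)·(-1.63) + (1)·(1.17) + (-3)·(-1.74) - 0.91
  = -3.93
step(z) = 0 (z<0)

0


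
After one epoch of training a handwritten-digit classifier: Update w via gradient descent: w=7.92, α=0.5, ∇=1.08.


w_new = w - α·∇
= 7.92 - 0.5·1.08
= 7.92 - 0.54
= 7.38

7.38


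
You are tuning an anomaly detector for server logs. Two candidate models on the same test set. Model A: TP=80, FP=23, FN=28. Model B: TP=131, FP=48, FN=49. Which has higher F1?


Model A: P=80/103=0.7767, R=80/108=0.7407, F1=2PR/(P+R)=2TP/(2TP+FP+FN)=160/211=0.7583
Model B: P=131/179=0.7318, R=131/180=0.7278, F1=2PR/(P+R)=2TP/(2TP+FP+FN)=262/359=0.7298
0.7583 > 0.7298 → Model A

Model A


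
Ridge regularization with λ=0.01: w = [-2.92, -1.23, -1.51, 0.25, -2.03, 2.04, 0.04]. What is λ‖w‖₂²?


‖w‖₂² = (-2.92)² + (-1.23)² + (-1.51)² + (0.25)² + (-2.03)² + (2.04)² + (0.04)²
     = 8.5264 + 1.5129 + 2.2801 + 0.0625 + 4.1209 + 4.1616 + 0.0016
     = 20.666
λ·‖w‖₂² = 0.01·20.666 = 0.20666

0.20666


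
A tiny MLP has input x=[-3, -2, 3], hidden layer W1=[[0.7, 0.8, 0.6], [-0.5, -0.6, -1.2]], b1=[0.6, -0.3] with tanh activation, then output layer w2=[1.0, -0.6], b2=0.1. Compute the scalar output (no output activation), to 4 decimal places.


z1[0] = (0.7)·(-3) + (0.8)·(-2) + (0.6)·(3) + 0.6 = -1.3
z1[1] = (-0.5)·(-3) + (-0.6)·(-2) + (-1.2)·(3) - 0.3 = -1.2
h = tanh(z1) = [-0.8617, -0.8337]
output = (1.0)·(-0.8617) + (-0.6)·(-0.8337) + 0.1 = -0.2615

-0.2615


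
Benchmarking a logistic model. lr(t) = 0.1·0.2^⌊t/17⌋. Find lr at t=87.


n_drops = ⌊87/17⌋ = 5
lr = 0.1·0.2^5 = 0.1·0.00032 = 0.000032

0.000032


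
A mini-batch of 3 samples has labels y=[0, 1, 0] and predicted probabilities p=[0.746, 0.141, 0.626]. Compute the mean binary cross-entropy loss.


L[0] = -ln(1-0.746) = -ln(0.254) = 1.3704
L[1] = -ln(0.141) = 1.959
L[2] = -ln(1-0.626) = -ln(0.374) = 0.9835
mean = (1.3704 + 1.959 + 0.9835)/3 = 1.4376

1.4376


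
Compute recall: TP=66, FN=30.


Recall = TP/(TP+FN)
= 66/(66+30)
= 66/96 = 68.75%

68.75%


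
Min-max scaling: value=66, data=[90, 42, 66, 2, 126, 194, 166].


min=2, max=194
(66-2)/(194-2) = 64/192 = 0.3333

0.3333


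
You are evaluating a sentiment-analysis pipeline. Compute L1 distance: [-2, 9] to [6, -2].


d = |-2-6| + |9+ 2|
  = 8 + 11
  = 19

19


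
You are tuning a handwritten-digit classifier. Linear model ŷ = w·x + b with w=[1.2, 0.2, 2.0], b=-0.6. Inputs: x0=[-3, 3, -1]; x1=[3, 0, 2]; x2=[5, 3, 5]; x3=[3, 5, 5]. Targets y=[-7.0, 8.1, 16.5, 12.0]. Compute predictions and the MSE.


ŷ0 = (1.2)·(-3) + (0.2)·(3) + (2.0)·(-1) - 0.6 = -5.6
ŷ1 = (1.2)·(3) + (0.2)·(0) + (2.0)·(2) - 0.6 = 7.0
ŷ2 = (1.2)·(5) + (0.2)·(3) + (2.0)·(5) - 0.6 = 16.0
ŷ3 = (1.2)·(3) + (0.2)·(5) + (2.0)·(5) - 0.6 = 14.0
errors² = [1.96, 1.21, 0.25, 4.0]
MSE = 7.4200/4 = 1.855

1.855


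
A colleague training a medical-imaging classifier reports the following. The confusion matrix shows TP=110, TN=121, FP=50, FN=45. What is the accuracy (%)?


Accuracy = (TP+TN)/(TP+TN+FP+FN)
= (110+121)/(326)
= 231/326 = 70.86%

70.86%


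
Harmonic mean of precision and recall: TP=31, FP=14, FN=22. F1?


Precision = 31/45 = 0.6889
Recall = 31/53 = 0.5849
F1 = 2·P·R/(P+R) = 2·TP/(2·TP+FP+FN) = 62/(62+14+22) = 62/98 = 0.6327

0.6327


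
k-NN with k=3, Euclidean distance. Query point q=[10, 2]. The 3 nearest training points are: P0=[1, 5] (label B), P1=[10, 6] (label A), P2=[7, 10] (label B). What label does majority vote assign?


d(q,P0) = 9.4868  (label B)
d(q,P1) = 4.0  (label A)
d(q,P2) = 8.544  (label B)
Votes: A=1, B=2
Majority → B

B


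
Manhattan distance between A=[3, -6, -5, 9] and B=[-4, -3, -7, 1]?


d = |3+ 4| + |-6+ 3| + |-5+ 7| + |9-1|
  = 7 + 3 + 2 + 8
  = 20

20


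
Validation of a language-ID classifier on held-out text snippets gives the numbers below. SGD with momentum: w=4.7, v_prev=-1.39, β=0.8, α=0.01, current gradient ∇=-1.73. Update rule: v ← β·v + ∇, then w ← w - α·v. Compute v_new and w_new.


v_new = 0.8·-1.39 - 1.73 = -1.112 - 1.73 = -2.842
w_new = 4.7 - 0.01·-2.842 = 4.7 + 0.02842 = 4.72842

v_new=-2.842, w_new=4.72842


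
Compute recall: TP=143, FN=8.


Recall = TP/(TP+FN)
= 143/(143+8)
= 143/151 = 94.7%

94.7%


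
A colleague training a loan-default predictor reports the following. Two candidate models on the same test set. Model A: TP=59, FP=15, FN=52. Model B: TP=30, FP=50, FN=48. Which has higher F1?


Model A: P=59/74=0.7973, R=59/111=0.5315, F1=2PR/(P+R)=2TP/(2TP+FP+FN)=118/185=0.6378
Model B: P=30/80=0.375, R=30/78=0.3846, F1=2PR/(P+R)=2TP/(2TP+FP+FN)=60/158=0.3797
0.6378 > 0.3797 → Model A

Model A


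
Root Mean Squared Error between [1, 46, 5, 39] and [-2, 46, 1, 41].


MSE = 29/4 = 7.25
RMSE = √(29/4) = 2.6926

2.6926


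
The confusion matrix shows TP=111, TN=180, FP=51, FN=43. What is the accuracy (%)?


Accuracy = (TP+TN)/(TP+TN+FP+FN)
= (111+180)/(385)
= 291/385 = 75.58%

75.58%


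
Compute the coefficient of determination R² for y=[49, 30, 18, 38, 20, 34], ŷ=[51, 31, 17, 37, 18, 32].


ȳ = 31.5
SS_res = Σ(y-ŷ)² = 15
SS_tot = Σ(y-ȳ)² = 671.5
R² = 1 - SS_res/SS_tot = 1 - 0.0223 = 0.9777

0.9777


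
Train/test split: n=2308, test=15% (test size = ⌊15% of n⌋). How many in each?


Test = ⌊2308·15/100⌋ = 346
Train = 2308 - 346 = 1962

Train: 1962, Test: 346


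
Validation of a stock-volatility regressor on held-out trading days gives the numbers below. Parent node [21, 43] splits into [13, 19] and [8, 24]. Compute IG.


Parent = [21, 43], H_parent = 0.913
H_left = 0.9745 (n=32), H_right = 0.8113 (n=32)
H_children = (32/64)·0.9745 + (32/64)·0.8113 = 0.8929
IG = 0.913 - 0.8929 = 0.0201

0.0201


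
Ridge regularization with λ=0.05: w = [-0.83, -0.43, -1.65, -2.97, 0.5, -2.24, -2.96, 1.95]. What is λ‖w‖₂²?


‖w‖₂² = (-0.83)² + (-0.43)² + (-1.65)² + (-2.97)² + (0.5)² + (-2.24)² + (-2.96)² + (1.95)²
     = 0.6889 + 0.1849 + 2.7225 + 8.8209 + 0.25 + 5.0176 + 8.7616 + 3.8025
     = 30.2489
λ·‖w‖₂² = 0.05·30.2489 = 1.512445

1.512445


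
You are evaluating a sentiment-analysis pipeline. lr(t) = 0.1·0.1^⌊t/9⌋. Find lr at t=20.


n_drops = ⌊20/9⌋ = 2
lr = 0.1·0.1^2 = 0.1·0.01 = 0.001

0.001


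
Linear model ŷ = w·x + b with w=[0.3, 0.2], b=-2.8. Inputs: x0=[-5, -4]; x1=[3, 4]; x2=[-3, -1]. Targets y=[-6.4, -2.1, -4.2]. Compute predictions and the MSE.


ŷ0 = (0.3)·(-5) + (0.2)·(-4) - 2.8 = -5.1
ŷ1 = (0.3)·(3) + (0.2)·(4) - 2.8 = -1.1
ŷ2 = (0.3)·(-3) + (0.2)·(-1) - 2.8 = -3.9
errors² = [1.69, 1.0, 0.09]
MSE = 2.7800/3 = 0.9267

0.9267


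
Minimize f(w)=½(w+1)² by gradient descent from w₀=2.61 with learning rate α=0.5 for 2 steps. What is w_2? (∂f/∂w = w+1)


step 1: grad = 2.61+1 = 3.61; w = 2.61 - 0.5·(3.61) = 0.805
step 2: grad = 0.805+1 = 1.805; w = 0.805 - 0.5·(1.805) = -0.0975

-0.0975


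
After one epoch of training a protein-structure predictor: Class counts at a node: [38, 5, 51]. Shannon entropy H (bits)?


Probabilities: [38/94, 5/94, 51/94] ≈ [0.4043, 0.0532, 0.5426]
H = -((38/94)·log₂(38/94) + (5/94)·log₂(5/94) + (51/94)·log₂(51/94))
  = 1.232 bits

1.232 bits


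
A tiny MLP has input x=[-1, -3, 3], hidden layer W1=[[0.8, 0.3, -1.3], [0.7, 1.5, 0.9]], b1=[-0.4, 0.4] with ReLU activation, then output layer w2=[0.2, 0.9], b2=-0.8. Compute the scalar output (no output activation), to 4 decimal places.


z1[0] = (0.8)·(-1) + (0.3)·(-3) + (-1.3)·(3) - 0.4 = -6.0
z1[1] = (0.7)·(-1) + (1.5)·(-3) + (0.9)·(3) + 0.4 = -2.1
h = ReLU(z1) = [0.0, 0.0]
output = (0.2)·(0.0) + (0.9)·(0.0) - 0.8 = -0.8

-0.8


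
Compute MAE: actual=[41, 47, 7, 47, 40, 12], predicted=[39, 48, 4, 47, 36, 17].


Absolute errors: |41-39|=2, |47-48|=1, |7-4|=3, |47-47|=0, |40-36|=4, |12-17|=5
Sum = 15
MAE = 15/6 = 5/2

5/2


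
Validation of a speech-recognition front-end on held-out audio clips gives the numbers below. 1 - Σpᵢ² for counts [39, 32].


Probabilities: [39/71, 32/71] ≈ [0.5493, 0.4507]
Σpᵢ² = (1521 + 1024)/71² = 2545/5041
Gini = 1 - Σpᵢ² = 1 - 2545/5041 = 0.4951

0.4951


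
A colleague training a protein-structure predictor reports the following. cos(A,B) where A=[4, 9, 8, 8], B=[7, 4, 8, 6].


A·B = 4·7 + 9·4 + 8·8 + 8·6 = 176
‖A‖ = √225 = 15, ‖B‖ = √165 = 12.8452
cos = 176/(√225·√165) = 176/√37125 = 0.9134

0.9134


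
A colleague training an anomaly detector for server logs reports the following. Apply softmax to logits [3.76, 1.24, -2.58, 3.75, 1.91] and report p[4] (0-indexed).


Exponentials: e^3.76=42.9484, e^1.24=3.4556, e^-2.58=0.0758, e^3.75=42.5211, e^1.91=6.7531
Sum = 95.754
Softmax = [0.4485, 0.0361, 0.0008, 0.4441, 0.0705]
p[4] = 6.7531/95.754 = 0.0705

0.0705


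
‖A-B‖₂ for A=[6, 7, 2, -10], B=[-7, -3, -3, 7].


d = √((6+ 7)² + (7+ 3)² + (2+ 3)² + (-10-7)²)
  = √(169 + 100 + 25 + 289)
  = √583 = 24.1454

24.1454


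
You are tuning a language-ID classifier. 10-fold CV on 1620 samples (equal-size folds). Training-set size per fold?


Fold size = 1620/10 = 162
Training per fold = 1620 - 162 = 1458

1458


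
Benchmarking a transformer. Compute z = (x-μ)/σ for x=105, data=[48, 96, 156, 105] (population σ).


μ = 101.25, σ = 38.3235
z = (105 - 101.25)/38.3235 = 0.0979

0.0979


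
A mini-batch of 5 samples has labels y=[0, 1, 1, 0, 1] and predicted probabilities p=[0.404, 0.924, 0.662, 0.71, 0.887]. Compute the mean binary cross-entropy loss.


L[0] = -ln(1-0.404) = -ln(0.596) = 0.5175
L[1] = -ln(0.924) = 0.079
L[2] = -ln(0.662) = 0.4125
L[3] = -ln(1-0.71) = -ln(0.29) = 1.2379
L[4] = -ln(0.887) = 0.1199
mean = (0.5175 + 0.079 + 0.4125 + 1.2379 + 0.1199)/5 = 0.4734

0.4734


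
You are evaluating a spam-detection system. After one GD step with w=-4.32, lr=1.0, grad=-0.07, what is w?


w_new = w - α·∇
= -4.32 - 1.0·-0.07
= -4.32 + 0.07
= -4.25

-4.25


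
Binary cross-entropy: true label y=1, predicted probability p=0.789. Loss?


BCE = -[y·ln(p) + (1-y)·ln(1-p)]
= -1·ln(0.789) - 0
= -ln(0.789) = 0.237

0.237


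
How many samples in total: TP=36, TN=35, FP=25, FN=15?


Total = TP + TN + FP + FN
= 36 + 35 + 25 + 15
= 111
(Predicted positive: 61, predicted negative: 50)

111


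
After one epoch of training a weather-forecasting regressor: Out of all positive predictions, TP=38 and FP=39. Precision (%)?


Precision = TP/(TP+FP)
= 38/(38+39)
= 38/77 = 49.35%

49.35%


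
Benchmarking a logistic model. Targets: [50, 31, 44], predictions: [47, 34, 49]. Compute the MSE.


Squared errors: (50-47)²=9, (31-34)²=9, (44-49)²=25
Sum = 43
MSE = 43/3 = 43/3

43/3


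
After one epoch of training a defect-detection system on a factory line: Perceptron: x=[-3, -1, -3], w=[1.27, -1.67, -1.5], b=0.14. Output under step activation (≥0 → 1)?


z = (-3)·(1.27) + (-1)·(-1.67) + (-3)·(-1.5) + 0.14
  = 2.5
step(z) = 1 (z≥0)

1


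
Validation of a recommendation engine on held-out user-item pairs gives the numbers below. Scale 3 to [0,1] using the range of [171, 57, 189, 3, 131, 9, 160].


min=3, max=189
(3-3)/(189-3) = 0/186 = 0.0

0.0


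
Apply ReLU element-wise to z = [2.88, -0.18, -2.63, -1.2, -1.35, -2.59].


ReLU(2.88) = max(0, 2.88) = 2.88
ReLU(-0.18) = max(0, -0.18) = 0.0
ReLU(-2.63) = max(0, -2.63) = 0.0
ReLU(-1.2) = max(0, -1.2) = 0.0
ReLU(-1.35) = max(0, -1.35) = 0.0
ReLU(-2.59) = max(0, -2.59) = 0.0
result = [2.88, 0.0, 0.0, 0.0, 0.0, 0.0]

[2.88, 0.0, 0.0, 0.0, 0.0, 0.0]


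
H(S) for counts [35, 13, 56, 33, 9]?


Probabilities: [35/146, 13/146, 56/146, 33/146, 9/146] ≈ [0.2397, 0.089, 0.3836, 0.226, 0.0616]
H = -((35/146)·log₂(35/146) + (13/146)·log₂(13/146) + (56/146)·log₂(56/146) + (33/146)·log₂(33/146) + (9/146)·log₂(9/146))
  = 2.0677 bits

2.0677 bits


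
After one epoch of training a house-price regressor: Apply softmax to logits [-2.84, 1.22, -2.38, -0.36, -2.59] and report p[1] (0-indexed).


Exponentials: e^-2.84=0.0584, e^1.22=3.3872, e^-2.38=0.0926, e^-0.36=0.6977, e^-2.59=0.075
Sum = 4.3109
Softmax = [0.0136, 0.7857, 0.0215, 0.1618, 0.0174]
p[1] = 3.3872/4.3109 = 0.7857

0.7857


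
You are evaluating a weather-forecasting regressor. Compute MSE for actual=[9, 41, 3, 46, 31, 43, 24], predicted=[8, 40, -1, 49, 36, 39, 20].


Squared errors: (9-8)²=1, (41-40)²=1, (3+ 1)²=16, (46-49)²=9, (31-36)²=25, (43-39)²=16, (24-20)²=16
Sum = 84
MSE = 84/7 = 12

12


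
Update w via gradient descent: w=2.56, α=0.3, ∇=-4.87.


w_new = w - α·∇
= 2.56 - 0.3·-4.87
= 2.56 + 1.461
= 4.021

4.021


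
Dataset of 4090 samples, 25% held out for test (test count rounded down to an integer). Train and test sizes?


Test = ⌊4090·25/100⌋ = 1022
Train = 4090 - 1022 = 3068

Train: 3068, Test: 1022


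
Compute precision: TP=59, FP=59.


Precision = TP/(TP+FP)
= 59/(59+59)
= 59/118 = 50.0%

50.0%


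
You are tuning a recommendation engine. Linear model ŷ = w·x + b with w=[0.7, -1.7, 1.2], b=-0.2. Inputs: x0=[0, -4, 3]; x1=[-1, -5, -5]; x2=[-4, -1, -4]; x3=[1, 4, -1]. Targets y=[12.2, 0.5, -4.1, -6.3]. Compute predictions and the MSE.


ŷ0 = (0.7)·(0) + (-1.7)·(-4) + (1.2)·(3) - 0.2 = 10.2
ŷ1 = (0.7)·(-1) + (-1.7)·(-5) + (1.2)·(-5) - 0.2 = 1.6
ŷ2 = (0.7)·(-4) + (-1.7)·(-1) + (1.2)·(-4) - 0.2 = -6.1
ŷ3 = (0.7)·(1) + (-1.7)·(4) + (1.2)·(-1) - 0.2 = -7.5
errors² = [4.0, 1.21, 4.0, 1.44]
MSE = 10.6500/4 = 2.6625

2.6625


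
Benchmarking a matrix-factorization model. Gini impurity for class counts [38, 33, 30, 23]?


Probabilities: [38/124, 33/124, 30/124, 23/124] ≈ [0.3065, 0.2661, 0.2419, 0.1855]
Σpᵢ² = (1444 + 1089 + 900 + 529)/124² = 3962/15376
Gini = 1 - Σpᵢ² = 1 - 3962/15376 = 0.7423

0.7423


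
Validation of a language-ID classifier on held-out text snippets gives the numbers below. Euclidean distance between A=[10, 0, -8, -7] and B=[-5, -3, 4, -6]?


d = √((10+ 5)² + (0+ 3)² + (-8-4)² + (-7+ 6)²)
  = √(225 + 9 + 144 + 1)
  = √379 = 19.4679

19.4679


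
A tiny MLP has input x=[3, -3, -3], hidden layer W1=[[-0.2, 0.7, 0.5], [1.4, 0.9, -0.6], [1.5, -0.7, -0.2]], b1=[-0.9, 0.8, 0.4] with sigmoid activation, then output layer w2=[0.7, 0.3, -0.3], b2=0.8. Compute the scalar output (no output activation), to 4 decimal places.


z1[0] = (-0.2)·(3) + (0.7)·(-3) + (0.5)·(-3) - 0.9 = -5.1
z1[1] = (1.4)·(3) + (0.9)·(-3) + (-0.6)·(-3) + 0.8 = 4.1
z1[2] = (1.5)·(3) + (-0.7)·(-3) + (-0.2)·(-3) + 0.4 = 7.6
h = sigmoid(z1) = [0.0061, 0.9837, 0.9995]
output = (0.7)·(0.0061) + (0.3)·(0.9837) + (-0.3)·(0.9995) + 0.8 = 0.7995

0.7995


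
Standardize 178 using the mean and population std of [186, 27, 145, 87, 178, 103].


μ = 121, σ = 55.3263
z = (178 - 121)/55.3263 = 1.0303

1.0303


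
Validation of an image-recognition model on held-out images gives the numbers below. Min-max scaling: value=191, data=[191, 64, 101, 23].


min=23, max=191
(191-23)/(191-23) = 168/168 = 1.0

1.0


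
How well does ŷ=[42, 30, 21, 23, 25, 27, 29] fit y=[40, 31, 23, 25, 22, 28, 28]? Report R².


ȳ = 28.1429
SS_res = Σ(y-ŷ)² = 24
SS_tot = Σ(y-ȳ)² = 222.86
R² = 1 - SS_res/SS_tot = 1 - 0.1077 = 0.8923

0.8923


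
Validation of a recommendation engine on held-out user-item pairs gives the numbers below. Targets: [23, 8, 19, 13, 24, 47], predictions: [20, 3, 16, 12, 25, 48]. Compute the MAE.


Absolute errors: |23-20|=3, |8-3|=5, |19-16|=3, |13-12|=1, |24-25|=1, |47-48|=1
Sum = 14
MAE = 14/6 = 7/3

7/3


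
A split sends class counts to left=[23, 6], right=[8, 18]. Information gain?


Parent = [31, 24], H_parent = 0.9883
H_left = 0.7355 (n=29), H_right = 0.8905 (n=26)
H_children = (29/55)·0.7355 + (26/55)·0.8905 = 0.8088
IG = 0.9883 - 0.8088 = 0.1795

0.1795


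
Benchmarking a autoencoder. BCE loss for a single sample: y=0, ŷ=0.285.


BCE = -[y·ln(p) + (1-y)·ln(1-p)]
= -0 - 1·ln(1-0.285)
= -ln(0.715) = 0.3355

0.3355


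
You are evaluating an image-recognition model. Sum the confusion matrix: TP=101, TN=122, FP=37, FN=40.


Total = TP + TN + FP + FN
= 101 + 122 + 37 + 40
= 300
(Predicted positive: 138, predicted negative: 162)

300


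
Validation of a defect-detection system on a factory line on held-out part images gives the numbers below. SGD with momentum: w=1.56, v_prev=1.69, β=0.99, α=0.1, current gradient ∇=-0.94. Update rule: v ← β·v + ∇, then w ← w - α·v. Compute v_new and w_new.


v_new = 0.99·1.69 - 0.94 = 1.6731 - 0.94 = 0.7331
w_new = 1.56 - 0.1·0.7331 = 1.56 - 0.07331 = 1.48669

v_new=0.7331, w_new=1.48669


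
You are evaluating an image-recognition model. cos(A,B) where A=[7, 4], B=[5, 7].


A·B = 7·5 + 4·7 = 63
‖A‖ = √65 = 8.0623, ‖B‖ = √74 = 8.6023
cos = 63/(√65·√74) = 63/√4810 = 0.9084

0.9084


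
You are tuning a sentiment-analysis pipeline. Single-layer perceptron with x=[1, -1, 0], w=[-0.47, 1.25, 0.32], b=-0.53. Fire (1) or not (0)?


z = (1)·(-0.47) + (-1)·(1.25) + (0)·(0.32) - 0.53
  = -2.25
step(z) = 0 (z<0)

0


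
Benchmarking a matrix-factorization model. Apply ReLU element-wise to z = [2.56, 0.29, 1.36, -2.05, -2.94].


ReLU(2.56) = max(0, 2.56) = 2.56
ReLU(0.29) = max(0, 0.29) = 0.29
ReLU(1.36) = max(0, 1.36) = 1.36
ReLU(-2.05) = max(0, -2.05) = 0.0
ReLU(-2.94) = max(0, -2.94) = 0.0
result = [2.56, 0.29, 1.36, 0.0, 0.0]

[2.56, 0.29, 1.36, 0.0, 0.0]


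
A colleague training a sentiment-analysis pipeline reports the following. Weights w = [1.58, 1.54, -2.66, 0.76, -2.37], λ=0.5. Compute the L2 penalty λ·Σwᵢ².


‖w‖₂² = (1.58)² + (1.54)² + (-2.66)² + (0.76)² + (-2.37)²
     = 2.4964 + 2.3716 + 7.0756 + 0.5776 + 5.6169
     = 18.1381
λ·‖w‖₂² = 0.5·18.1381 = 9.06905

9.06905


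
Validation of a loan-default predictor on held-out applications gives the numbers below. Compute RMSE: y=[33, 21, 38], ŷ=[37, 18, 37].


MSE = 26/3 = 8.6667
RMSE = √(26/3) = 2.9439

2.9439


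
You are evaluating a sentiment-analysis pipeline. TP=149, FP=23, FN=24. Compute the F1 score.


Precision = 149/172 = 0.8663
Recall = 149/173 = 0.8613
F1 = 2·P·R/(P+R) = 2·TP/(2·TP+FP+FN) = 298/(298+23+24) = 298/345 = 0.8638

0.8638


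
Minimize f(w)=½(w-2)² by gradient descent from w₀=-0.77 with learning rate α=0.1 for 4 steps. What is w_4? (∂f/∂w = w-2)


step 1: grad = -0.77-2 = -2.77; w = -0.77 - 0.1·(-2.77) = -0.493
step 2: grad = -0.493-2 = -2.493; w = -0.493 - 0.1·(-2.493) = -0.2437
step 3: grad = -0.2437-2 = -2.2437; w = -0.2437 - 0.1·(-2.2437) = -0.01933
step 4: grad = -0.01933-2 = -2.01933; w = -0.01933 - 0.1·(-2.01933) = 0.182603

0.182603


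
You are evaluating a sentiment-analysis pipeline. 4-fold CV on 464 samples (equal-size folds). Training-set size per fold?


Fold size = 464/4 = 116
Training per fold = 464 - 116 = 348

348


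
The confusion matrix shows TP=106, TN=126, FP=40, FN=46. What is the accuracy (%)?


Accuracy = (TP+TN)/(TP+TN+FP+FN)
= (106+126)/(318)
= 232/318 = 72.96%

72.96%


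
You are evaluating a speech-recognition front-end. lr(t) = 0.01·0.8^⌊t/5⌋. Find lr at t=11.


n_drops = ⌊11/5⌋ = 2
lr = 0.01·0.8^2 = 0.01·0.64 = 0.0064

0.0064


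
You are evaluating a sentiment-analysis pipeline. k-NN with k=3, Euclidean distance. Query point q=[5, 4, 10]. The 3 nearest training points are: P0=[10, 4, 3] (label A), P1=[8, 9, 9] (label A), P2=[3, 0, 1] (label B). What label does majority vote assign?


d(q,P0) = 8.6023  (label A)
d(q,P1) = 5.9161  (label A)
d(q,P2) = 10.0499  (label B)
Votes: A=2, B=1
Majority → A

A


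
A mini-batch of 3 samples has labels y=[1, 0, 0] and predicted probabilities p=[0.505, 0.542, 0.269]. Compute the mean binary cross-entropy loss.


L[0] = -ln(0.505) = 0.6832
L[1] = -ln(1-0.542) = -ln(0.458) = 0.7809
L[2] = -ln(1-0.269) = -ln(0.731) = 0.3133
mean = (0.6832 + 0.7809 + 0.3133)/3 = 0.5925

0.5925


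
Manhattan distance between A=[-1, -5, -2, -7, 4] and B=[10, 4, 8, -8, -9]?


d = |-1-10| + |-5-4| + |-2-8| + |-7+ 8| + |4+ 9|
  = 11 + 9 + 10 + 1 + 13
  = 44

44


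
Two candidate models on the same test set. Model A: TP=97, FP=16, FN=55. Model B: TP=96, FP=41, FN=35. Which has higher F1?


Model A: P=97/113=0.8584, R=97/152=0.6382, F1=2PR/(P+R)=2TP/(2TP+FP+FN)=194/265=0.7321
Model B: P=96/137=0.7007, R=96/131=0.7328, F1=2PR/(P+R)=2TP/(2TP+FP+FN)=192/268=0.7164
0.7321 > 0.7164 → Model A

Model A


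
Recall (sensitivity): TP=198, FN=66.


Recall = TP/(TP+FN)
= 198/(198+66)
= 198/264 = 75.0%

75.0%


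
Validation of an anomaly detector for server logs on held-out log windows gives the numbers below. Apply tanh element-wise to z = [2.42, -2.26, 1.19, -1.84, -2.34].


tanh(2.42) = 0.9843
tanh(-2.26) = -0.9785
tanh(1.19) = 0.8306
tanh(-1.84) = -0.9508
tanh(-2.34) = -0.9816
result = [0.9843, -0.9785, 0.8306, -0.9508, -0.9816]

[0.9843, -0.9785, 0.8306, -0.9508, -0.9816]


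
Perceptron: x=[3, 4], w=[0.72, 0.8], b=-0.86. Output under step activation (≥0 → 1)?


z = (3)·(0.72) + (4)·(0.8) - 0.86
  = 4.5
step(z) = 1 (z≥0)

1


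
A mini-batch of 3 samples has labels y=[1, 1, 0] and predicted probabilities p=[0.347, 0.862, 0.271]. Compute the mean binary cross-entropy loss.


L[0] = -ln(0.347) = 1.0584
L[1] = -ln(0.862) = 0.1485
L[2] = -ln(1-0.271) = -ln(0.729) = 0.3161
mean = (1.0584 + 0.1485 + 0.3161)/3 = 0.5077

0.5077


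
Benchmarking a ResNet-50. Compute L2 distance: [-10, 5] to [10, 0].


d = √((-10-10)² + (5-0)²)
  = √(400 + 25)
  = √425 = 20.6155

20.6155


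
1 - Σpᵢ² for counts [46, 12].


Probabilities: [46/58, 12/58] ≈ [0.7931, 0.2069]
Σpᵢ² = (2116 + 144)/58² = 2260/3364
Gini = 1 - Σpᵢ² = 1 - 2260/3364 = 0.3282

0.3282


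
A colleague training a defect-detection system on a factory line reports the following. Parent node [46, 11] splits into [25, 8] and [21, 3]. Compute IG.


Parent = [46, 11], H_parent = 0.7077
H_left = 0.799 (n=33), H_right = 0.5436 (n=24)
H_children = (33/57)·0.799 + (24/57)·0.5436 = 0.6915
IG = 0.7077 - 0.6915 = 0.0162

0.0162


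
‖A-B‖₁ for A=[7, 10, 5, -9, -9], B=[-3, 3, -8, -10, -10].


d = |7+ 3| + |10-3| + |5+ 8| + |-9+ 10| + |-9+ 10|
  = 10 + 7 + 13 + 1 + 1
  = 32

32


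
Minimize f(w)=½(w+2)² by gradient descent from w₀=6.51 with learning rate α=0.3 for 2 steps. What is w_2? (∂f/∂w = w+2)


step 1: grad = 6.51+2 = 8.51; w = 6.51 - 0.3·(8.51) = 3.957
step 2: grad = 3.957+2 = 5.957; w = 3.957 - 0.3·(5.957) = 2.1699

2.1699


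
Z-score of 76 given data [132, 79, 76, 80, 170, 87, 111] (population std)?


μ = 105, σ = 32.6365
z = (76 - 105)/32.6365 = -0.8886

-0.8886


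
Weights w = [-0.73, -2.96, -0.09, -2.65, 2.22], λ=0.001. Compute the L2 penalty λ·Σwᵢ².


‖w‖₂² = (-0.73)² + (-2.96)² + (-0.09)² + (-2.65)² + (2.22)²
     = 0.5329 + 8.7616 + 0.0081 + 7.0225 + 4.9284
     = 21.2535
λ·‖w‖₂² = 0.001·21.2535 = 0.021253

0.021253


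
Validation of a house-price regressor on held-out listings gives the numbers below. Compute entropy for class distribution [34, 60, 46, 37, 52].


Probabilities: [34/229, 60/229, 46/229, 37/229, 52/229] ≈ [0.1485, 0.262, 0.2009, 0.1616, 0.2271]
H = -((34/229)·log₂(34/229) + (60/229)·log₂(60/229) + (46/229)·log₂(46/229) + (37/229)·log₂(37/229) + (52/229)·log₂(52/229))
  = 2.2905 bits

2.2905 bits


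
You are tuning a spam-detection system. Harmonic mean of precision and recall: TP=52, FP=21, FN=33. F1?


Precision = 52/73 = 0.7123
Recall = 52/85 = 0.6118
F1 = 2·P·R/(P+R) = 2·TP/(2·TP+FP+FN) = 104/(104+21+33) = 104/158 = 0.6582

0.6582


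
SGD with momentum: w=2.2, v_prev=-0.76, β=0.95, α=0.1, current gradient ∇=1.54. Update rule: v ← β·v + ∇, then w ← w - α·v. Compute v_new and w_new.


v_new = 0.95·-0.76 + 1.54 = -0.722 + 1.54 = 0.818
w_new = 2.2 - 0.1·0.818 = 2.2 - 0.0818 = 2.1182

v_new=0.818, w_new=2.1182


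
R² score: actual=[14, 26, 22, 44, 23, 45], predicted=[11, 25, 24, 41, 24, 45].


ȳ = 29
SS_res = Σ(y-ŷ)² = 24
SS_tot = Σ(y-ȳ)² = 800
R² = 1 - SS_res/SS_tot = 1 - 0.03 = 0.97

0.97


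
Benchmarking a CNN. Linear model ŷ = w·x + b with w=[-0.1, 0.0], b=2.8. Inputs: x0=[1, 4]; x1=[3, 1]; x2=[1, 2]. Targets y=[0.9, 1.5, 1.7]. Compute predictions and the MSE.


ŷ0 = (-0.1)·(1) + (0.0)·(4) + 2.8 = 2.7
ŷ1 = (-0.1)·(3) + (0.0)·(1) + 2.8 = 2.5
ŷ2 = (-0.1)·(1) + (0.0)·(2) + 2.8 = 2.7
errors² = [3.24, 1.0, 1.0]
MSE = 5.2400/3 = 1.7467

1.7467


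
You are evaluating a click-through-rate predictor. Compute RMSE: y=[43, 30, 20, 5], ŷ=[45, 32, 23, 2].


MSE = 26/4 = 6.5
RMSE = √(26/4) = 2.5495

2.5495


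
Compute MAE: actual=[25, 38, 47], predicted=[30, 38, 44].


Absolute errors: |25-30|=5, |38-38|=0, |47-44|=3
Sum = 8
MAE = 8/3 = 8/3

8/3


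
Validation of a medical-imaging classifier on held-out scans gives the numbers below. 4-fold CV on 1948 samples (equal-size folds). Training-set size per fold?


Fold size = 1948/4 = 487
Training per fold = 1948 - 487 = 1461

1461


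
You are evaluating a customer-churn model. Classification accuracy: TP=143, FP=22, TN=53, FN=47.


Accuracy = (TP+TN)/(TP+TN+FP+FN)
= (143+53)/(265)
= 196/265 = 73.96%

73.96%


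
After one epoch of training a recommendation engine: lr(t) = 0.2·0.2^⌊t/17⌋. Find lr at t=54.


n_drops = ⌊54/17⌋ = 3
lr = 0.2·0.2^3 = 0.2·0.008 = 0.0016

0.0016


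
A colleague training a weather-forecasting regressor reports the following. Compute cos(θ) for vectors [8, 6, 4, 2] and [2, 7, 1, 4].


A·B = 8·2 + 6·7 + 4·1 + 2·4 = 70
‖A‖ = √120 = 10.9545, ‖B‖ = √70 = 8.3666
cos = 70/(√120·√70) = 70/√8400 = 0.7638

0.7638


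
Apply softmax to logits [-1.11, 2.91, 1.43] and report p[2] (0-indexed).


Exponentials: e^-1.11=0.3296, e^2.91=18.3568, e^1.43=4.1787
Sum = 22.8651
Softmax = [0.0144, 0.8028, 0.1828]
p[2] = 4.1787/22.8651 = 0.1828

0.1828


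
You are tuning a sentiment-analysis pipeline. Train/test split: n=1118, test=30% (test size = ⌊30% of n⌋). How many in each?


Test = ⌊1118·30/100⌋ = 335
Train = 1118 - 335 = 783

Train: 783, Test: 335


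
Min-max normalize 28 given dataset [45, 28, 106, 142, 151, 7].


min=7, max=151
(28-7)/(151-7) = 21/144 = 0.1458

0.1458


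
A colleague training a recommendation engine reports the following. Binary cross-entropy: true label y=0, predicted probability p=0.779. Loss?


BCE = -[y·ln(p) + (1-y)·ln(1-p)]
= -0 - 1·ln(1-0.779)
= -ln(0.221) = 1.5096

1.5096


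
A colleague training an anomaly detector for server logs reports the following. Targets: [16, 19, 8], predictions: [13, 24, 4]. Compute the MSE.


Squared errors: (16-13)²=9, (19-24)²=25, (8-4)²=16
Sum = 50
MSE = 50/3 = 50/3

50/3


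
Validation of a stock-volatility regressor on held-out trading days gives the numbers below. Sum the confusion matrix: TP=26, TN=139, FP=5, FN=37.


Total = TP + TN + FP + FN
= 26 + 139 + 5 + 37
= 207
(Predicted positive: 31, predicted negative: 176)

207
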